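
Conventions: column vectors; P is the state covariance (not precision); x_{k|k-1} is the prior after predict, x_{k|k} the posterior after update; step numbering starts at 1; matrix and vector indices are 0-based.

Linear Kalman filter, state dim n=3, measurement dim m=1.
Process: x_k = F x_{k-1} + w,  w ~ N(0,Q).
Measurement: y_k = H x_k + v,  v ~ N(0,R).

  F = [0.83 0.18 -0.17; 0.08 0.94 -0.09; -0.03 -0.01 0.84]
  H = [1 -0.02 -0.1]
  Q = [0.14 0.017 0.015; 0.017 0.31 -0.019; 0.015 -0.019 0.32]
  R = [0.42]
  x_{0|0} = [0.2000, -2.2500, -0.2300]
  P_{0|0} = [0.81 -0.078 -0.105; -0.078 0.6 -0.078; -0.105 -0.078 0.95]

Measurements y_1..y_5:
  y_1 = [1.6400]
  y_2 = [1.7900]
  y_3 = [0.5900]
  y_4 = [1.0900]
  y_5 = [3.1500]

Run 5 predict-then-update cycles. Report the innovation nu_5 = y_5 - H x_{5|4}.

innov = [2.4765]

step 1: x^-=[-0.1999, -2.0783, -0.1767]  P^-=[0.7560 0.1479 -0.2265; 0.1479 0.8560 -0.1651; -0.2265 -0.1651 0.9977]  S=[1.2250]  K=[0.6332; 0.1202; -0.2636]  nu=[1.7807]  x^+=[0.9276, -1.8643, -0.6462]  P^+=[0.2648 0.0546 -0.0220; 0.0546 0.8383 -0.1263; -0.0220 -0.1263 0.9125]
step 2: x^-=[0.5442, -1.6200, -0.5520]  P^-=[0.4062 0.2580 -0.1589; 0.2580 1.0897 -0.1995; -0.1589 -0.1995 0.9675]  S=[0.8570]  K=[0.4865; 0.2988; -0.2937]  nu=[1.1582]  x^+=[1.1077, -1.2739, -0.8921]  P^+=[0.2034 0.1334 -0.0365; 0.1334 1.0132 -0.1243; -0.0365 -0.1243 0.8935]
step 3: x^-=[0.8417, -1.0286, -0.7698]  P^-=[0.3965 0.3467 -0.1659; 0.3467 1.2554 -0.2012; -0.1659 -0.2012 0.9548]  S=[0.8451]  K=[0.4806; 0.4043; -0.3046]  nu=[-0.3493]  x^+=[0.6739, -1.1698, -0.6635]  P^+=[0.2013 0.1824 -0.0422; 0.1824 1.1173 -0.0971; -0.0422 -0.0971 0.8764]
step 4: x^-=[0.4615, -0.9860, -0.5658]  P^-=[0.4126 0.3986 -0.1642; 0.3986 1.3501 -0.1813; -0.1642 -0.1813 0.9425]  S=[0.8587]  K=[0.4903; 0.4539; -0.2967]  nu=[0.5522]  x^+=[0.7323, -0.7354, -0.7297]  P^+=[0.2061 0.2075 -0.0392; 0.2075 1.1732 -0.0656; -0.0392 -0.0656 0.8669]
step 5: x^-=[0.5994, -0.5670, -0.6275]  P^-=[0.4222 0.4224 -0.1565; 0.4224 1.3979 -0.1567; -0.1565 -0.1567 0.9352]  S=[0.8659]  K=[0.4959; 0.4736; -0.2851]  nu=[2.4765]  x^+=[1.8275, 0.6059, -1.3336]  P^+=[0.2093 0.2190 -0.0341; 0.2190 1.2036 -0.0398; -0.0341 -0.0398 0.8648]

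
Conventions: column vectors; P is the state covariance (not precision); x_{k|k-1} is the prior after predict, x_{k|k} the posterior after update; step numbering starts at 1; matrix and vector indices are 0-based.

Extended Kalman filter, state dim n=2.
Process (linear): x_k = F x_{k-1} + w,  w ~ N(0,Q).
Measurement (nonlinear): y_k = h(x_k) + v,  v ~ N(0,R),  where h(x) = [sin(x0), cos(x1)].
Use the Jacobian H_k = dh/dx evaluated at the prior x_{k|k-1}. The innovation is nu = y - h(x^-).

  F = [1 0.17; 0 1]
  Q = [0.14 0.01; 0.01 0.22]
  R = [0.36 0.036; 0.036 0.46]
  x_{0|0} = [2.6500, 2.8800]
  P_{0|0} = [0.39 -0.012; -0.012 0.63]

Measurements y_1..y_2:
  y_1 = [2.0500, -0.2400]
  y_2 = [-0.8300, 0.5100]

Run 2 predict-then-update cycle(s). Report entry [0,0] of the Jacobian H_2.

H_jac[0,0] = -0.6865

step 1: x^-=[3.1396, 2.8800]  P^-=[0.5441 0.1051; 0.1051 0.8500]  H_jac=[-1.0000 0.0000; 0.0000 -0.2586]  S=[0.9041 0.0632; 0.0632 0.5169]  K=[-0.6033 0.0212; -0.0873 -0.4147]  nu=[2.0480, 0.7260]  x^+=[1.9194, 2.4002]  P^+=[0.2164 0.0463; 0.0463 0.7497]
step 2: x^-=[2.3274, 2.4002]  P^-=[0.3939 0.1838; 0.1838 0.9697]  H_jac=[-0.6865 0.0000; 0.0000 -0.6753]  S=[0.5456 0.1212; 0.1212 0.9022]  K=[-0.4793 -0.0732; -0.0722 -0.7161]  nu=[-1.5572, 1.2476]  x^+=[2.9825, 1.6192]  P^+=[0.2552 0.0754; 0.0754 0.4917]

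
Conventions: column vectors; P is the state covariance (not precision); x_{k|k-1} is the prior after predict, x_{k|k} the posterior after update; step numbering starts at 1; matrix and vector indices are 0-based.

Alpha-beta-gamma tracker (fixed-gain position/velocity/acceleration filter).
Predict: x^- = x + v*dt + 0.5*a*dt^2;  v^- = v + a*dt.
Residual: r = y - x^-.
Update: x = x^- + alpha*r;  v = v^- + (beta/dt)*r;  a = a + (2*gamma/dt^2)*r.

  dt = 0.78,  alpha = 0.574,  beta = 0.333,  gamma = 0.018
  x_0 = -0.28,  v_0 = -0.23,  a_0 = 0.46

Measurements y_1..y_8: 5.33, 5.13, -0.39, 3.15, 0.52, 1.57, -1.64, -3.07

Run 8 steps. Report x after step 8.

x_post = -2.5046

step 1: x_pred=-0.3195  r=5.6495  x^+=2.9233  v^+=2.5407  a^+=0.7943
step 2: x_pred=5.1467  r=-0.0167  x^+=5.1371  v^+=3.1531  a^+=0.7933
step 3: x_pred=7.8379  r=-8.2279  x^+=3.1151  v^+=0.2592  a^+=0.3064
step 4: x_pred=3.4105  r=-0.2605  x^+=3.2610  v^+=0.3870  a^+=0.2910
step 5: x_pred=3.6514  r=-3.1314  x^+=1.8540  v^+=-0.7228  a^+=0.1057
step 6: x_pred=1.3223  r=0.2477  x^+=1.4645  v^+=-0.5346  a^+=0.1204
step 7: x_pred=1.0841  r=-2.7241  x^+=-0.4795  v^+=-1.6037  a^+=-0.0408
step 8: x_pred=-1.7428  r=-1.3272  x^+=-2.5046  v^+=-2.2021  a^+=-0.1193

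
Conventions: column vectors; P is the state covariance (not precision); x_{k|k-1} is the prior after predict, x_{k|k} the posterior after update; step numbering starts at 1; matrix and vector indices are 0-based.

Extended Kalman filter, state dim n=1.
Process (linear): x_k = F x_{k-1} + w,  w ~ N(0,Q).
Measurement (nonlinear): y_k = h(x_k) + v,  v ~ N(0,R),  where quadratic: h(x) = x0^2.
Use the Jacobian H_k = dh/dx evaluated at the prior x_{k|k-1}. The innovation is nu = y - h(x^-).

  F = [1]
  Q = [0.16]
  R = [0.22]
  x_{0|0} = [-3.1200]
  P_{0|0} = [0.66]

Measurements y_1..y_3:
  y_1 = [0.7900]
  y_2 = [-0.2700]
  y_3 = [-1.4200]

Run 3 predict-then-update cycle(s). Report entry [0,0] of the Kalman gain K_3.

step 1: x^-=[-3.1200]  P^-=[0.8200]  H_jac=[-6.2400]  S=[32.1488]  K=[-0.1592]  nu=[-8.9444]  x^+=[-1.6964]  P^+=[0.0056]
step 2: x^-=[-1.6964]  P^-=[0.1656]  H_jac=[-3.3928]  S=[2.1264]  K=[-0.2642]  nu=[-3.1478]  x^+=[-0.8646]  P^+=[0.0171]
step 3: x^-=[-0.8646]  P^-=[0.1771]  H_jac=[-1.7292]  S=[0.7497]  K=[-0.4086]  nu=[-2.1676]  x^+=[0.0210]  P^+=[0.0520]

K[0,0] = -0.4086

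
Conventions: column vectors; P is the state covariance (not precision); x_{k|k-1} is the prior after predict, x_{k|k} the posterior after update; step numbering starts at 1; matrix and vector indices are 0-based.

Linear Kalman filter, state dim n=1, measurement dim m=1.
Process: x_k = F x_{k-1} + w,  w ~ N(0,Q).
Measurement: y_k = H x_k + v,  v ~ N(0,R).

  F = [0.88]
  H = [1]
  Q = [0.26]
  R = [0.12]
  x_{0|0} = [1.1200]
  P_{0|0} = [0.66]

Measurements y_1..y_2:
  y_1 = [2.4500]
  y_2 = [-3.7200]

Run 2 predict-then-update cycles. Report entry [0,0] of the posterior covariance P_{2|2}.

step 1: x^-=[0.9856]  P^-=[0.7711]  S=[0.8911]  K=[0.8653]  nu=[1.4644]  x^+=[2.2528]  P^+=[0.1038]
step 2: x^-=[1.9825]  P^-=[0.3404]  S=[0.4604]  K=[0.7394]  nu=[-5.7025]  x^+=[-2.2337]  P^+=[0.0887]

P_post[0,0] = 0.0887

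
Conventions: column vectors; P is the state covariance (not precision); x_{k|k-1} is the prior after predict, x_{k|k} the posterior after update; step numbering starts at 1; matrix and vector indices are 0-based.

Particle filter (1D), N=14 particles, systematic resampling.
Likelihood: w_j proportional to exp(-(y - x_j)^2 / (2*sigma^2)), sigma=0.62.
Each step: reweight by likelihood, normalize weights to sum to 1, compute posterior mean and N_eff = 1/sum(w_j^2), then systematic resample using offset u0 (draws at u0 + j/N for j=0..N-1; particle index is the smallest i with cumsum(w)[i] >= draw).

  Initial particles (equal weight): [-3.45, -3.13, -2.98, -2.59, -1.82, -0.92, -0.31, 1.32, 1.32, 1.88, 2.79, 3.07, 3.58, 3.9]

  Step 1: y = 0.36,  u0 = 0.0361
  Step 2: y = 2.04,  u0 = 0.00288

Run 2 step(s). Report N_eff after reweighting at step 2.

step 1: w=[0.0000, 0.0000, 0.0000, 0.0000, 0.0016, 0.0891, 0.4188, 0.2265, 0.2265, 0.0372, 0.0003, 0.0001, 0.0000, 0.0000]  mean=0.4542  Neff=3.4808  idx=[5, 6, 6, 6, 6, 6, 6, 7, 7, 7, 8, 8, 8, 9]
step 2: w=[0.0000, 0.0002, 0.0002, 0.0002, 0.0002, 0.0002, 0.0002, 0.1265, 0.1265, 0.1265, 0.1265, 0.1265, 0.1265, 0.2401]  mean=1.4526  Neff=6.5105  idx=[7, 7, 8, 8, 9, 9, 10, 10, 11, 12, 12, 13, 13, 13]

N_eff = 6.5105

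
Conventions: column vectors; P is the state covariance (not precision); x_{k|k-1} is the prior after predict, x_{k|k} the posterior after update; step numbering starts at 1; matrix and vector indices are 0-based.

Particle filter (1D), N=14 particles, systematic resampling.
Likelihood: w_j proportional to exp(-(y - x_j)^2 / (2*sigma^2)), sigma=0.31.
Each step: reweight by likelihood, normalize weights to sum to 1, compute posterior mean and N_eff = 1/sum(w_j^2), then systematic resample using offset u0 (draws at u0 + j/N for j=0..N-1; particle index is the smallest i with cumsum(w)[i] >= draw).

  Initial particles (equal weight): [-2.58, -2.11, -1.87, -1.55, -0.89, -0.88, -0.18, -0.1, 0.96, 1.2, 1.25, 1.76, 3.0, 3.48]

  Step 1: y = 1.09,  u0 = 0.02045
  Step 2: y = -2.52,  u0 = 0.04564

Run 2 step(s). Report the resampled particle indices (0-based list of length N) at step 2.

resampled_idx = [0, 0, 0, 1, 1, 2, 2, 2, 3, 3, 3, 4, 4, 4]

step 1: w=[0.0000, 0.0000, 0.0000, 0.0000, 0.0000, 0.0000, 0.0001, 0.0002, 0.3239, 0.3321, 0.3095, 0.0342, 0.0000, 0.0000]  mean=1.1565  Neff=3.2036  idx=[8, 8, 8, 8, 8, 9, 9, 9, 9, 10, 10, 10, 10, 10]
step 2: w=[0.2000, 0.2000, 0.2000, 0.2000, 0.2000, 0.0000, 0.0000, 0.0000, 0.0000, 0.0000, 0.0000, 0.0000, 0.0000, 0.0000]  mean=0.9600  Neff=5.0012  idx=[0, 0, 0, 1, 1, 2, 2, 2, 3, 3, 3, 4, 4, 4]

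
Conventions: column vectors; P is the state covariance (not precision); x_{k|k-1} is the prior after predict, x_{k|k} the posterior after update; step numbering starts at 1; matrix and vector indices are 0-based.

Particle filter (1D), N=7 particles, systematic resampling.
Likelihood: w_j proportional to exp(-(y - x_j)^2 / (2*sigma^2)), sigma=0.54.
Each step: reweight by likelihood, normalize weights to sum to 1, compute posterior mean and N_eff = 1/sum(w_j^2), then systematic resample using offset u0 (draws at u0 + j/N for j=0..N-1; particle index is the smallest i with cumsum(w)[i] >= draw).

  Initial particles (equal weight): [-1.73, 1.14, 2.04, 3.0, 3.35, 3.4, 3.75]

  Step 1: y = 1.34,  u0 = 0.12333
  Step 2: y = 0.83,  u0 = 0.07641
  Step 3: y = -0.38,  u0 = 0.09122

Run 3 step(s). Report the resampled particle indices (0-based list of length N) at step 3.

step 1: w=[0.0000, 0.6786, 0.3137, 0.0064, 0.0007, 0.0005, 0.0000]  mean=1.4371  Neff=1.7891  idx=[1, 1, 1, 1, 2, 2, 2]
step 2: w=[0.2332, 0.2332, 0.2332, 0.2332, 0.0223, 0.0223, 0.0223]  mean=1.2003  Neff=4.5639  idx=[0, 0, 1, 2, 2, 3, 4]
step 3: w=[0.1666, 0.1666, 0.1666, 0.1666, 0.1666, 0.1666, 0.0004]  mean=1.1403  Neff=6.0046  idx=[0, 1, 2, 3, 3, 4, 5]

resampled_idx = [0, 1, 2, 3, 3, 4, 5]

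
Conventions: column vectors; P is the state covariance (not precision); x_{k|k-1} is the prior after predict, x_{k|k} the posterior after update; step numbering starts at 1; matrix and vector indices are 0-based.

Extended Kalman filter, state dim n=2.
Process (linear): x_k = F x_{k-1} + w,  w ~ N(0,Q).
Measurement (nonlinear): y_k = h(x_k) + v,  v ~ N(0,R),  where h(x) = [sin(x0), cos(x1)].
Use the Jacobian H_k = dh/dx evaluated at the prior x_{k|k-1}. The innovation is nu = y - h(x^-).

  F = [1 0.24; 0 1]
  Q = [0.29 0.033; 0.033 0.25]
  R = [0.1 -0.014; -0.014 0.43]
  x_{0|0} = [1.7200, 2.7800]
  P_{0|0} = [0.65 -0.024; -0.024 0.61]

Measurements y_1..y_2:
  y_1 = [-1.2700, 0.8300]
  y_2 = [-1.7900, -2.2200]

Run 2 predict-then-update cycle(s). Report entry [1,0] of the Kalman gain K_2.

K[1,0] = 0.1107

step 1: x^-=[2.3872, 2.7800]  P^-=[0.9636 0.1554; 0.1554 0.8600]  H_jac=[-0.7287 0.0000; 0.0000 -0.3538]  S=[0.6117 0.0261; 0.0261 0.5376]  K=[-1.1460 -0.0467; -0.1614 -0.5581]  nu=[-1.9548, 1.7653]  x^+=[4.5450, 2.1102]  P^+=[0.1564 0.0114; 0.0114 0.6719]
step 2: x^-=[5.0514, 2.1102]  P^-=[0.4906 0.2057; 0.2057 0.9219]  H_jac=[0.3326 0.0000; 0.0000 -0.8580]  S=[0.1543 -0.0727; -0.0727 1.1087]  K=[1.0139 -0.0927; 0.1107 -0.7062]  nu=[-0.8469, -1.7063]  x^+=[4.3509, 3.2216]  P^+=[0.3088 0.0630; 0.0630 0.3557]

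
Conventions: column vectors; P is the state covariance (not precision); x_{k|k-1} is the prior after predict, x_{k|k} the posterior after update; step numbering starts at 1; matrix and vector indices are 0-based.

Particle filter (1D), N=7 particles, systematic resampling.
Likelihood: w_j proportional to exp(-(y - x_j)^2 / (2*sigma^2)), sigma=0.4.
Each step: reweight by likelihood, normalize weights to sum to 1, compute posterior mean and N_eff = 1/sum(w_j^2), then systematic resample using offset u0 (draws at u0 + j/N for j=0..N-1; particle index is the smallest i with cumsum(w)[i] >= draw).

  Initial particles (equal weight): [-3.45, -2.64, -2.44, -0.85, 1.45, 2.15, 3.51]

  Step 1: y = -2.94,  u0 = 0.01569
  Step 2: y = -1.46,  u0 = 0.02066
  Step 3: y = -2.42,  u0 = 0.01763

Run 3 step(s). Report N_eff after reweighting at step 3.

N_eff = 6.9701

step 1: w=[0.2678, 0.4557, 0.2764, 0.0000, 0.0000, 0.0000, 0.0000]  mean=-2.8017  Neff=2.8102  idx=[0, 0, 1, 1, 1, 2, 2]
step 2: w=[0.0000, 0.0000, 0.0933, 0.0933, 0.0933, 0.3600, 0.3600]  mean=-2.4961  Neff=3.5050  idx=[2, 3, 5, 5, 5, 6, 6]
step 3: w=[0.1281, 0.1281, 0.1488, 0.1488, 0.1488, 0.1488, 0.1488]  mean=-2.4912  Neff=6.9701  idx=[0, 1, 2, 3, 4, 5, 6]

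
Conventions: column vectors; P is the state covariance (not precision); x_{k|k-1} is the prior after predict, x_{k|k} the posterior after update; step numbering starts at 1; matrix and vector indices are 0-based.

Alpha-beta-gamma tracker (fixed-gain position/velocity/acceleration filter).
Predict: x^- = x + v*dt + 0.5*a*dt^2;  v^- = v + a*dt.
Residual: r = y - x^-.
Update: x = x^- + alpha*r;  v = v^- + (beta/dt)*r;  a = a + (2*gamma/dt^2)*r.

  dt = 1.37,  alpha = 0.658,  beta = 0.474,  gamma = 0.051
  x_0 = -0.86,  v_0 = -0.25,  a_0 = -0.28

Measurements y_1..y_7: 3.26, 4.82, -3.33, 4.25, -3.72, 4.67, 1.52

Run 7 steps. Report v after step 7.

step 1: x_pred=-1.4653  r=4.7253  x^+=1.6440  v^+=1.0013  a^+=-0.0232
step 2: x_pred=2.9939  r=1.8261  x^+=4.1955  v^+=1.6013  a^+=0.0760
step 3: x_pred=6.4606  r=-9.7906  x^+=0.0184  v^+=-1.6820  a^+=-0.4560
step 4: x_pred=-2.7139  r=6.9639  x^+=1.8684  v^+=0.1027  a^+=-0.0776
step 5: x_pred=1.9362  r=-5.6562  x^+=-1.7856  v^+=-1.9606  a^+=-0.3850
step 6: x_pred=-4.8329  r=9.5029  x^+=1.4200  v^+=0.7999  a^+=0.1315
step 7: x_pred=2.6392  r=-1.1192  x^+=1.9028  v^+=0.5927  a^+=0.0706

v_post = 0.5927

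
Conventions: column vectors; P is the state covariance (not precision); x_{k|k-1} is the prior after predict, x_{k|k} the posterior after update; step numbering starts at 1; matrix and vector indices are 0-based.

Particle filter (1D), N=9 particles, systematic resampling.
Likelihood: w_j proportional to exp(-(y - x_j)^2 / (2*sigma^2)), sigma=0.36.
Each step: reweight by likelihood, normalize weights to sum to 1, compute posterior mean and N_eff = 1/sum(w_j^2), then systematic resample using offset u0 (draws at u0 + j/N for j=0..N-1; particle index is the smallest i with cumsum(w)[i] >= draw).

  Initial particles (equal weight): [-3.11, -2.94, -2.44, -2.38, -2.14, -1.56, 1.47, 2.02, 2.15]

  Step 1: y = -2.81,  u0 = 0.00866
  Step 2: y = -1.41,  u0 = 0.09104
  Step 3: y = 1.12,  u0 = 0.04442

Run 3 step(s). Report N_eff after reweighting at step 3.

step 1: w=[0.2435, 0.3228, 0.2032, 0.1688, 0.0610, 0.0008, 0.0000, 0.0000, 0.0000]  mean=-2.7354  Neff=4.2204  idx=[0, 0, 0, 1, 1, 1, 2, 3, 3]
step 2: w=[0.0002, 0.0002, 0.0002, 0.0017, 0.0017, 0.0017, 0.2380, 0.3781, 0.3781]  mean=-2.3976  Neff=2.9187  idx=[6, 6, 7, 7, 7, 8, 8, 8, 8]
step 3: w=[0.0264, 0.0264, 0.1353, 0.1353, 0.1353, 0.1353, 0.1353, 0.1353, 0.1353]  mean=-2.3832  Neff=7.7182  idx=[1, 2, 3, 4, 5, 6, 6, 7, 8]

N_eff = 7.7182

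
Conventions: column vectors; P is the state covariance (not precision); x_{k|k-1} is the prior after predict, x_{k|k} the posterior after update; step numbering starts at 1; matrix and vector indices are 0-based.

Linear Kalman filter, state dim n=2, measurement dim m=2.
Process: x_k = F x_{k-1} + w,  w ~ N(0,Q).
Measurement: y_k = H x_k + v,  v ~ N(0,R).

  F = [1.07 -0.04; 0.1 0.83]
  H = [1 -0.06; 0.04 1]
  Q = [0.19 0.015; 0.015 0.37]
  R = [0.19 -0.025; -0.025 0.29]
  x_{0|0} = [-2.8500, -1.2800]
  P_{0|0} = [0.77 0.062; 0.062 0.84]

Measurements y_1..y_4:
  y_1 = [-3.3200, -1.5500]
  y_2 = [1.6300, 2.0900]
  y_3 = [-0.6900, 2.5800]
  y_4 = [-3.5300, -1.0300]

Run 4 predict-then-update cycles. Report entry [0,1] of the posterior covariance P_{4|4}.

P_post[0,1] = -0.0036

step 1: x^-=[-2.9983, -1.3474]  P^-=[1.0676 0.1243; 0.1243 0.9667]  S=[1.2462 0.0837; 0.0837 1.2683]  K=[0.8456 0.0759; 0.0018 0.7660]  nu=[-0.4025, -0.0827]  x^+=[-3.3450, -1.4114]  P^+=[0.1584 -0.0055; -0.0055 0.2223]
step 2: x^-=[-3.5227, -1.5060]  P^-=[0.3722 0.0197; 0.0197 0.5238]  S=[0.5617 -0.0219; -0.0219 0.8160]  K=[0.6629 0.0602; 0.0042 0.6430]  nu=[5.0623, 3.7369]  x^+=[0.0578, 0.9181]  P^+=[0.1242 -0.0041; -0.0041 0.1865]
step 3: x^-=[0.0252, 0.7678]  P^-=[0.3328 0.0185; 0.0185 0.4991]  S=[0.5224 -0.0232; -0.0232 0.7911]  K=[0.6376 0.0589; 0.0061 0.6320]  nu=[-0.6691, 1.8111]  x^+=[-0.2948, 1.9084]  P^+=[0.1195 -0.0036; -0.0036 0.1833]
step 4: x^-=[-0.3918, 1.5545]  P^-=[0.3274 0.0185; 0.0185 0.4968]  S=[0.5169 -0.0233; -0.0233 0.7888]  K=[0.6338 0.0587; 0.0065 0.6310]  nu=[-3.0450, -2.5688]  x^+=[-2.4725, -0.0861]  P^+=[0.1187 -0.0036; -0.0036 0.1830]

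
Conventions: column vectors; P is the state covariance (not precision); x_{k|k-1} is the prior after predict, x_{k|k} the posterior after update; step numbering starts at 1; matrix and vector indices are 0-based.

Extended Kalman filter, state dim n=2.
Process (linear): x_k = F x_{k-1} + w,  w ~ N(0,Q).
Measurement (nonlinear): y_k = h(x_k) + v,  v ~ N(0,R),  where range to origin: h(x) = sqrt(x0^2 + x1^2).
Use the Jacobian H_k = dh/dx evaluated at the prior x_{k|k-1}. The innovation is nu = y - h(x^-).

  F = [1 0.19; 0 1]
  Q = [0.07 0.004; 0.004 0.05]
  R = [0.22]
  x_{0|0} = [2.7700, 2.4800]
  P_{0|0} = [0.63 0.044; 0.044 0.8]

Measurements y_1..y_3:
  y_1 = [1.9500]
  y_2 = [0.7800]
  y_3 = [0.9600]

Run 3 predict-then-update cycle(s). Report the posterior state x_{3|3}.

step 1: x^-=[3.2412, 2.4800]  P^-=[0.7456 0.2000; 0.2000 0.8500]  H_jac=[0.7942 0.6077]  S=[1.1972]  K=[0.5961; 0.5641]  nu=[-2.1311]  x^+=[1.9708, 1.2778]  P^+=[0.3202 -0.2026; -0.2026 0.4690]
step 2: x^-=[2.2135, 1.2778]  P^-=[0.3301 -0.1095; -0.1095 0.5190]  H_jac=[0.8661 0.4999]  S=[0.5025]  K=[0.4600; 0.3277]  nu=[-1.7759]  x^+=[1.3967, 0.6959]  P^+=[0.2238 -0.1852; -0.1852 0.4651]
step 3: x^-=[1.5289, 0.6959]  P^-=[0.2402 -0.0929; -0.0929 0.5151]  H_jac=[0.9102 0.4143]  S=[0.4373]  K=[0.4119; 0.2946]  nu=[-0.7198]  x^+=[1.2324, 0.4838]  P^+=[0.1660 -0.1459; -0.1459 0.4771]

x_post = [1.2324, 0.4838]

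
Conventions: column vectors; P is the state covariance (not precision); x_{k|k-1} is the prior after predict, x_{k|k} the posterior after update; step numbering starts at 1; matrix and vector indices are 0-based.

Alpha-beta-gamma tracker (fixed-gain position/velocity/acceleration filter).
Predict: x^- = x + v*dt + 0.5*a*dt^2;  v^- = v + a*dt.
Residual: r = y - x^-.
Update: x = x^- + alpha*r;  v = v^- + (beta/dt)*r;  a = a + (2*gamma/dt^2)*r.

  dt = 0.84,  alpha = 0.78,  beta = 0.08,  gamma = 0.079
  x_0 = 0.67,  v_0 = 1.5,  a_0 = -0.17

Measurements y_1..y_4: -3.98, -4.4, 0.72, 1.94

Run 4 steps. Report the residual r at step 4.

resid = 4.1072

step 1: x_pred=1.8700  r=-5.8500  x^+=-2.6930  v^+=0.8001  a^+=-1.4800
step 2: x_pred=-2.5431  r=-1.8569  x^+=-3.9915  v^+=-0.6200  a^+=-1.8958
step 3: x_pred=-5.1811  r=5.9011  x^+=-0.5782  v^+=-1.6504  a^+=-0.5744
step 4: x_pred=-2.1672  r=4.1072  x^+=1.0364  v^+=-1.7417  a^+=0.3453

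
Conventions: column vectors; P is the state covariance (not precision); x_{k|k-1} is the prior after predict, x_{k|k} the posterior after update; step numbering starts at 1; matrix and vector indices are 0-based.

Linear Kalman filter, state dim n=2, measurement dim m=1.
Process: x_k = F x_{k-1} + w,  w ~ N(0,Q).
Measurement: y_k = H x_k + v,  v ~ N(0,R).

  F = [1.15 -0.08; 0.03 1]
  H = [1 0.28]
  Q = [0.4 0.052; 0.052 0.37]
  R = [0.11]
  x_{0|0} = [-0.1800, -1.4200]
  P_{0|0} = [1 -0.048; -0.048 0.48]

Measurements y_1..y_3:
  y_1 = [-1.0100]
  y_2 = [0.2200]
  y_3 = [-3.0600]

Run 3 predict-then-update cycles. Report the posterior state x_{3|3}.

x_post = [-2.1307, -1.4995]

step 1: x^-=[-0.0934, -1.4254]  P^-=[1.7344 -0.0070; -0.0070 0.8480]  S=[1.9070]  K=[0.9085; 0.1209]  nu=[-0.5175]  x^+=[-0.5635, -1.4879]  P^+=[0.1605 -0.2164; -0.2164 0.8202]
step 2: x^-=[-0.5290, -1.5048]  P^-=[0.6573 -0.2564; -0.2564 1.1773]  S=[0.7161]  K=[0.8177; 0.1023]  nu=[1.1704]  x^+=[0.4280, -1.3851]  P^+=[0.1785 -0.3163; -0.3163 1.1698]
step 3: x^-=[0.6030, -1.3722]  P^-=[0.7018 -0.3984; -0.3984 1.5210]  S=[0.7079]  K=[0.8337; 0.0388]  nu=[-3.2788]  x^+=[-2.1307, -1.4995]  P^+=[0.2097 -0.4213; -0.4213 1.5199]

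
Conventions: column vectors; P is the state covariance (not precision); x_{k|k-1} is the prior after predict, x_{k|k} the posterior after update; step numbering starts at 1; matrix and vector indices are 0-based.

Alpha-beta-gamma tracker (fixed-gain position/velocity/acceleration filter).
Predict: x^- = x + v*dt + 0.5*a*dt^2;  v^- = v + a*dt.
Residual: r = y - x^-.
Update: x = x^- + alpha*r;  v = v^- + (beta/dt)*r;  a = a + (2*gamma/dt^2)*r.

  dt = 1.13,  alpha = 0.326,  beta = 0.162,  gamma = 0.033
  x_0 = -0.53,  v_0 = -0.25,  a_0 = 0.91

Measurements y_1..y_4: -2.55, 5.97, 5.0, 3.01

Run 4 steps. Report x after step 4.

step 1: x_pred=-0.2315  r=-2.3185  x^+=-0.9873  v^+=0.4459  a^+=0.7902
step 2: x_pred=0.0210  r=5.9490  x^+=1.9604  v^+=2.1917  a^+=1.0977
step 3: x_pred=5.1378  r=-0.1378  x^+=5.0929  v^+=3.4123  a^+=1.0905
step 4: x_pred=9.6450  r=-6.6350  x^+=7.4820  v^+=3.6934  a^+=0.7476

x_post = 7.4820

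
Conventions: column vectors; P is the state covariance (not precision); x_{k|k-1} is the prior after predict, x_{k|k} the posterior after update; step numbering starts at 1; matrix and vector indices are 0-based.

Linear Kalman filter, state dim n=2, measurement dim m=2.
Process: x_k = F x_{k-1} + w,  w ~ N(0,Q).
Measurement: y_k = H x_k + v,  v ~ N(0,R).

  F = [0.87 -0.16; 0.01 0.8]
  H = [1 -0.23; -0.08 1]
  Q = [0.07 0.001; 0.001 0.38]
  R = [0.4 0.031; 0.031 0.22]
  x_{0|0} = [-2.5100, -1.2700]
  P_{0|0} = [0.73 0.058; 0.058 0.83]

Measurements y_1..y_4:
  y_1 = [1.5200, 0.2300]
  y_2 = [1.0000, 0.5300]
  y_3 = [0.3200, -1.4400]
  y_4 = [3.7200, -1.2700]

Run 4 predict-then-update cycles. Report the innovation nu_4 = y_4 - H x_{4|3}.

step 1: x^-=[-1.9805, -1.0411]  P^-=[0.6276 -0.0586; -0.0586 0.9122]  S=[1.1029 -0.2887; -0.2887 1.1456]  K=[0.5958 0.0551; -0.0363 0.7912]  nu=[3.2610, 1.1127]  x^+=[0.0237, -0.2790]  P^+=[0.2517 0.0507; 0.0507 0.1770]
step 2: x^-=[0.0652, -0.2229]  P^-=[0.2509 0.0158; 0.0158 0.4941]  S=[0.6698 -0.0867; -0.0867 0.7132]  K=[0.3743 0.0394; -0.0576 0.6840]  nu=[0.8835, 0.7582]  x^+=[0.4258, 0.2448]  P^+=[0.1585 0.0330; 0.0330 0.1513]
step 3: x^-=[0.3313, 0.2001]  P^-=[0.1847 0.0059; 0.0059 0.4774]  S=[0.6072 -0.0876; -0.0876 0.6976]  K=[0.3056 0.0256; -0.0739 0.6744]  nu=[0.0347, -1.6136]  x^+=[0.3005, -0.8906]  P^+=[0.1289 0.0254; 0.0254 0.1481]
step 4: x^-=[0.4040, -0.7095]  P^-=[0.1643 0.0008; 0.0008 0.4752]  S=[0.5890 -0.0906; -0.0906 0.6961]  K=[0.2815 0.0189; -0.0808 0.6720]  nu=[3.1528, -0.5282]  x^+=[1.2814, -1.3192]  P^+=[0.1183 0.0224; 0.0224 0.1471]

innov = [3.1528, -0.5282]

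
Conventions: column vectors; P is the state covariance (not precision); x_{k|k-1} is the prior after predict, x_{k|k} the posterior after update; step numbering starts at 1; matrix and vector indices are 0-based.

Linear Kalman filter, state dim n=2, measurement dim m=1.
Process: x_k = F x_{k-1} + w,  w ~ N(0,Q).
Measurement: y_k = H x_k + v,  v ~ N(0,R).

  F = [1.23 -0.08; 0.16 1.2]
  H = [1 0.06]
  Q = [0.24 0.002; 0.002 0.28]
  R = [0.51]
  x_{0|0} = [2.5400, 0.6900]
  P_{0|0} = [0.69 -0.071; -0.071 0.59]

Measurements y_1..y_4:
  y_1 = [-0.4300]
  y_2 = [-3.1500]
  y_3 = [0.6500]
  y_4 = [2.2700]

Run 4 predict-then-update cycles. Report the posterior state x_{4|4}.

x_post = [0.9866, 0.7123]

step 1: x^-=[3.0690, 1.2344]  P^-=[1.3016 -0.0227; -0.0227 1.1200]  S=[1.8130]  K=[0.7172; 0.0245]  nu=[-3.5731]  x^+=[0.5063, 1.1468]  P^+=[0.3691 -0.0546; -0.0546 1.1189]
step 2: x^-=[0.5310, 1.4571]  P^-=[0.8163 -0.1127; -0.1127 1.8797]  S=[1.3195]  K=[0.6135; 0.0001]  nu=[-3.7685]  x^+=[-1.7809, 1.4569]  P^+=[0.3196 -0.1128; -0.1128 1.8797]
step 3: x^-=[-2.3070, 1.4634]  P^-=[0.7578 -0.2805; -0.2805 2.9517]  S=[1.2448]  K=[0.5953; -0.0831]  nu=[2.8692]  x^+=[-0.5991, 1.2250]  P^+=[0.3167 -0.2190; -0.2190 2.9431]
step 4: x^-=[-0.8348, 1.3741]  P^-=[0.7811 -0.5386; -0.5386 4.4420]  S=[1.2425]  K=[0.6027; -0.2190]  nu=[3.0224]  x^+=[0.9866, 0.7123]  P^+=[0.3298 -0.3746; -0.3746 4.3825]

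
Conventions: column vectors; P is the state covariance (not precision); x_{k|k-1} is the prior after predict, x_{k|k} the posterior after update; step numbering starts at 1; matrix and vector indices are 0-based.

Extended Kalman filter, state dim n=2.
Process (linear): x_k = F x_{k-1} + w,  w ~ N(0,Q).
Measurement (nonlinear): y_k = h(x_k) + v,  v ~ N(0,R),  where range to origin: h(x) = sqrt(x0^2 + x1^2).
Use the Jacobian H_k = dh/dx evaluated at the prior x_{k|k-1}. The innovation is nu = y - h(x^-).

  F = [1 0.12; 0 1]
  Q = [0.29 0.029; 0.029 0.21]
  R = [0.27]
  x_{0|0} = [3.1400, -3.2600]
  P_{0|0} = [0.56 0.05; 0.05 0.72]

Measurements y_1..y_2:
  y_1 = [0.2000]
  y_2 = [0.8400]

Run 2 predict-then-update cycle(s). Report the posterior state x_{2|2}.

x_post = [0.6536, -0.7529]

step 1: x^-=[2.7488, -3.2600]  P^-=[0.8724 0.1654; 0.1654 0.9300]  H_jac=[0.6446 -0.7645]  S=[1.0130]  K=[0.4303; -0.5966]  nu=[-4.0642]  x^+=[1.0000, -0.8353]  P^+=[0.6848 0.4255; 0.4255 0.5694]
step 2: x^-=[0.8998, -0.8353]  P^-=[1.0851 0.5228; 0.5228 0.7794]  H_jac=[0.7329 -0.6804]  S=[0.6923]  K=[0.6349; -0.2126]  nu=[-0.3877]  x^+=[0.6536, -0.7529]  P^+=[0.8060 0.6162; 0.6162 0.7481]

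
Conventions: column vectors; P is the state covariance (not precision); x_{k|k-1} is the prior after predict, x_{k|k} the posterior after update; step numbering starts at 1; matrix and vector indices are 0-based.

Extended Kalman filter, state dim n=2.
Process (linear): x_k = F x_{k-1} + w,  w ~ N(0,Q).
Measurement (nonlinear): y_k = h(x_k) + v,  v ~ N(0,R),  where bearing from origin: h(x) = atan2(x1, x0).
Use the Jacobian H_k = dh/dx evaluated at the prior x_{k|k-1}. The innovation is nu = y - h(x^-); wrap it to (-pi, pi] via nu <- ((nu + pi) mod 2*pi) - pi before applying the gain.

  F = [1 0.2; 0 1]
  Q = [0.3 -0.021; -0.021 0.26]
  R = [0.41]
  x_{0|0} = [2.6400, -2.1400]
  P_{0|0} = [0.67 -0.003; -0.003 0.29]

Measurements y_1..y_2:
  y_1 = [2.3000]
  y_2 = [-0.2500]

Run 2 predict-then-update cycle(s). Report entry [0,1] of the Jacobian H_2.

H_jac[0,1] = 0.2581

step 1: x^-=[2.2120, -2.1400]  P^-=[0.9804 0.0340; 0.0340 0.5500]  H_jac=[0.2259 0.2335]  S=[0.4936]  K=[0.4648; 0.2758]  nu=[3.0689]  x^+=[3.6384, -1.2938]  P^+=[0.8738 -0.0293; -0.0293 0.5125]
step 2: x^-=[3.3796, -1.2938]  P^-=[1.1826 0.0522; 0.0522 0.7725]  H_jac=[0.0988 0.2581]  S=[0.4757]  K=[0.2740; 0.4300]  nu=[0.1156]  x^+=[3.4113, -1.2441]  P^+=[1.1469 -0.0038; -0.0038 0.6845]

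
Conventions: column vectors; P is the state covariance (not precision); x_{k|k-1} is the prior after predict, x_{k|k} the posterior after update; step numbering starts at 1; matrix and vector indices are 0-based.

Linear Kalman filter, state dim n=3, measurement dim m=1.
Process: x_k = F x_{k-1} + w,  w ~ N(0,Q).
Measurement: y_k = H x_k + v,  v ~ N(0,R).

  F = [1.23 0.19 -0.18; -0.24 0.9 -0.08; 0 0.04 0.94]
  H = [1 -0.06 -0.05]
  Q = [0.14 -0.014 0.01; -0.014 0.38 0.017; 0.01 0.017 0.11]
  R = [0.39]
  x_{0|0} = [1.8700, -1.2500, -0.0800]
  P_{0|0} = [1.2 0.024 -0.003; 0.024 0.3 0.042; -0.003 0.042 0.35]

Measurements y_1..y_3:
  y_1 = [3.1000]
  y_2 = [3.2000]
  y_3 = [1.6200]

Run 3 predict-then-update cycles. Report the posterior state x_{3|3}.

step 1: x^-=[2.0770, -1.5674, -0.1252]  P^-=[1.9873 -0.2937 -0.0420; -0.2937 0.6778 0.0373; -0.0420 0.0373 0.4229]  S=[2.4205]  K=[0.8292; -0.1389; -0.0270]  nu=[0.9227]  x^+=[2.8421, -1.6956, -0.1501]  P^+=[0.3231 -0.0149 0.0122; -0.0149 0.6311 0.0282; 0.0122 0.0282 0.4211]
step 2: x^-=[3.2006, -2.1961, -0.2090]  P^-=[0.6509 -0.0169 -0.0382; -0.0169 0.9154 0.0292; -0.0382 0.0292 0.4852]  S=[1.0515]  K=[0.6219; -0.0697; -0.0611]  nu=[-0.1428]  x^+=[3.1118, -2.1862, -0.2002]  P^+=[0.2443 0.0287 0.0017; 0.0287 0.9102 0.0248; 0.0017 0.0248 0.4813]
step 3: x^-=[3.4482, -2.6984, -0.2757]  P^-=[0.5691 0.1024 -0.0569; 0.1024 1.1186 0.0338; -0.0569 0.0338 0.5386]  S=[0.9580]  K=[0.5905; 0.0351; -0.0896]  nu=[-2.0039]  x^+=[2.2648, -2.7687, -0.0961]  P^+=[0.2350 0.0826 -0.0062; 0.0826 1.1174 0.0368; -0.0062 0.0368 0.5309]

x_post = [2.2648, -2.7687, -0.0961]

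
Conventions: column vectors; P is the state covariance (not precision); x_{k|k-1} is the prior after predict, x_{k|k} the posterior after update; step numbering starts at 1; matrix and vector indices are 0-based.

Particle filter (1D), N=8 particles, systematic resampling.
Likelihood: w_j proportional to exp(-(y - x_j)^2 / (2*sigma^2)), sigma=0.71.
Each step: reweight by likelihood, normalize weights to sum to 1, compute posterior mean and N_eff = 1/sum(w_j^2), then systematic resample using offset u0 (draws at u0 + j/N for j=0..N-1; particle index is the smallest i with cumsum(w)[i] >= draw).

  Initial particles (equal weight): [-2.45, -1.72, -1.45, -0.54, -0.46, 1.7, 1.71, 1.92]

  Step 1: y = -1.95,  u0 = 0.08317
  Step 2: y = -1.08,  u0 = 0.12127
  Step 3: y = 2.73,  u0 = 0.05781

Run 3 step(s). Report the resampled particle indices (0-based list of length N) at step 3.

step 1: w=[0.2828, 0.3439, 0.2828, 0.0504, 0.0401, 0.0000, 0.0000, 0.0000]  mean=-1.7401  Neff=3.5416  idx=[0, 0, 1, 1, 1, 2, 2, 3]
step 2: w=[0.0324, 0.0324, 0.1387, 0.1387, 0.1387, 0.1817, 0.1817, 0.1559]  mean=-1.4852  Neff=6.6615  idx=[2, 3, 4, 5, 5, 6, 7, 7]
step 3: w=[0.0001, 0.0001, 0.0001, 0.0006, 0.0006, 0.0006, 0.4990, 0.4990]  mean=-0.5418  Neff=2.0079  idx=[6, 6, 6, 6, 7, 7, 7, 7]

resampled_idx = [6, 6, 6, 6, 7, 7, 7, 7]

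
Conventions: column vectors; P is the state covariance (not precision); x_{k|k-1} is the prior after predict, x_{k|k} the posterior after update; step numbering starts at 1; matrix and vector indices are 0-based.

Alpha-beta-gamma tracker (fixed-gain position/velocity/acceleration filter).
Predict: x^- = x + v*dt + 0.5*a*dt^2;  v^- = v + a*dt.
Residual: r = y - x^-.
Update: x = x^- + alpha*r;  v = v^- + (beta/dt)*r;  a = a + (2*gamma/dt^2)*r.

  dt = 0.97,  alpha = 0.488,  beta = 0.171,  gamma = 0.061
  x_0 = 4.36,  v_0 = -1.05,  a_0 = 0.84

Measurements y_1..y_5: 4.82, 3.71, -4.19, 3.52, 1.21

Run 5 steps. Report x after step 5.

x_post = 1.6139

step 1: x_pred=3.7367  r=1.0833  x^+=4.2653  v^+=-0.0442  a^+=0.9805
step 2: x_pred=4.6837  r=-0.9737  x^+=4.2085  v^+=0.7352  a^+=0.8542
step 3: x_pred=5.3235  r=-9.5135  x^+=0.6809  v^+=-0.1134  a^+=-0.3793
step 4: x_pred=0.3925  r=3.1275  x^+=1.9187  v^+=0.0700  a^+=0.0262
step 5: x_pred=1.9990  r=-0.7890  x^+=1.6139  v^+=-0.0437  a^+=-0.0761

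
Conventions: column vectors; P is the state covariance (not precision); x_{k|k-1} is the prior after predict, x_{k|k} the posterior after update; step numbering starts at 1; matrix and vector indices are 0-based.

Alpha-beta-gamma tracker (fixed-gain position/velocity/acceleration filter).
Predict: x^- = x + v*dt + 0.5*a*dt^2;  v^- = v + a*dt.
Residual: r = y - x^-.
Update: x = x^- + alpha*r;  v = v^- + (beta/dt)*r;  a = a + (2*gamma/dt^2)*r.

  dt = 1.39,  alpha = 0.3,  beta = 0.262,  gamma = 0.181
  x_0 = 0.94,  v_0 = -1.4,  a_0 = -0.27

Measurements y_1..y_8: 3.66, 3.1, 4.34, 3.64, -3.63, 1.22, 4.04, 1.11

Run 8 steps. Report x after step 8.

x_post = -8.8935

step 1: x_pred=-1.2668  r=4.9268  x^+=0.2112  v^+=-0.8466  a^+=0.6531
step 2: x_pred=-0.3347  r=3.4347  x^+=0.6957  v^+=0.7086  a^+=1.2966
step 3: x_pred=2.9332  r=1.4068  x^+=3.3553  v^+=2.7760  a^+=1.5602
step 4: x_pred=8.7212  r=-5.0812  x^+=7.1968  v^+=3.9870  a^+=0.6082
step 5: x_pred=13.3262  r=-16.9562  x^+=8.2394  v^+=1.6363  a^+=-2.5687
step 6: x_pred=8.0323  r=-6.8123  x^+=5.9886  v^+=-3.2183  a^+=-3.8451
step 7: x_pred=-2.1994  r=6.2394  x^+=-0.3276  v^+=-7.3869  a^+=-2.6761
step 8: x_pred=-13.1807  r=14.2907  x^+=-8.8935  v^+=-8.4130  a^+=0.0014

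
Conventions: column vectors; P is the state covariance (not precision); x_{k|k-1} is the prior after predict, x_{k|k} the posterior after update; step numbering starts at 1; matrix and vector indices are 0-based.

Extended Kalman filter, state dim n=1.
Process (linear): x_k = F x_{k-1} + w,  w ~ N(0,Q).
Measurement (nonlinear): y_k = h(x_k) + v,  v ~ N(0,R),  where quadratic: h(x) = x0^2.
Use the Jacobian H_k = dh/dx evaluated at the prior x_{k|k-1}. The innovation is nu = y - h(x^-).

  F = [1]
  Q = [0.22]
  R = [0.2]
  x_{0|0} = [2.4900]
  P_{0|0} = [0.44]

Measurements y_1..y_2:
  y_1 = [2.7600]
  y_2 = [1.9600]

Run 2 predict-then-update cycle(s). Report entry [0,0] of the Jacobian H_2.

step 1: x^-=[2.4900]  P^-=[0.6600]  H_jac=[4.9800]  S=[16.5683]  K=[0.1984]  nu=[-3.4401]  x^+=[1.8076]  P^+=[0.0080]
step 2: x^-=[1.8076]  P^-=[0.2280]  H_jac=[3.6151]  S=[3.1793]  K=[0.2592]  nu=[-1.3073]  x^+=[1.4687]  P^+=[0.0143]

H_jac[0,0] = 3.6151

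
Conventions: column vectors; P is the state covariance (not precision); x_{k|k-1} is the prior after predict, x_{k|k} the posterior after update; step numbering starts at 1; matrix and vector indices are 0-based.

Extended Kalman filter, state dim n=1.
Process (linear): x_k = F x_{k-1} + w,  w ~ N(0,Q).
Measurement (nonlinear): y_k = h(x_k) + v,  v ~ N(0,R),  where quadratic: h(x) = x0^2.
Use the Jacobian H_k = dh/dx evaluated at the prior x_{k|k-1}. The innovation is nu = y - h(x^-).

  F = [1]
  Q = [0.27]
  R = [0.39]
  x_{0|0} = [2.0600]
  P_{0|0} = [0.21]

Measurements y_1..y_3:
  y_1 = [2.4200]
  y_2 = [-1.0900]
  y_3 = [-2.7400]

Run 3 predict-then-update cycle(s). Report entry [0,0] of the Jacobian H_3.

step 1: x^-=[2.0600]  P^-=[0.4800]  H_jac=[4.1200]  S=[8.5377]  K=[0.2316]  nu=[-1.8236]  x^+=[1.6376]  P^+=[0.0219]
step 2: x^-=[1.6376]  P^-=[0.2919]  H_jac=[3.2752]  S=[3.5215]  K=[0.2715]  nu=[-3.7717]  x^+=[0.6135]  P^+=[0.0323]
step 3: x^-=[0.6135]  P^-=[0.3023]  H_jac=[1.2271]  S=[0.8452]  K=[0.4389]  nu=[-3.1164]  x^+=[-0.7543]  P^+=[0.1395]

H_jac[0,0] = 1.2271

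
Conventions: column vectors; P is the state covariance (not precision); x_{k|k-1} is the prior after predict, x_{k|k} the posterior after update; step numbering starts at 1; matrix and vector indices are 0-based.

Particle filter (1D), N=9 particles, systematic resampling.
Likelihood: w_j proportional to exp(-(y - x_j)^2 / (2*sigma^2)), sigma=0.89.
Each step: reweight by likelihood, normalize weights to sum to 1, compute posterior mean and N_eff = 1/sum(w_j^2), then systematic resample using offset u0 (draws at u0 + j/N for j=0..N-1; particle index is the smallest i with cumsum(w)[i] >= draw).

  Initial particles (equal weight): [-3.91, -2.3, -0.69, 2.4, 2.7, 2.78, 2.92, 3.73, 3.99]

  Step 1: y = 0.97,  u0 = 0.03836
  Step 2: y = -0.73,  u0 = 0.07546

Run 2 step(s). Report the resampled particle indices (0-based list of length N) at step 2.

resampled_idx = [0, 0, 0, 0, 1, 1, 1, 1, 1]

step 1: w=[0.0000, 0.0014, 0.2112, 0.3308, 0.1818, 0.1521, 0.1091, 0.0098, 0.0038]  mean=1.9289  Neff=4.4998  idx=[2, 2, 3, 3, 3, 4, 4, 5, 6]
step 2: w=[0.4980, 0.4980, 0.0010, 0.0010, 0.0010, 0.0003, 0.0003, 0.0002, 0.0001]  mean=-0.6773  Neff=2.0161  idx=[0, 0, 0, 0, 1, 1, 1, 1, 1]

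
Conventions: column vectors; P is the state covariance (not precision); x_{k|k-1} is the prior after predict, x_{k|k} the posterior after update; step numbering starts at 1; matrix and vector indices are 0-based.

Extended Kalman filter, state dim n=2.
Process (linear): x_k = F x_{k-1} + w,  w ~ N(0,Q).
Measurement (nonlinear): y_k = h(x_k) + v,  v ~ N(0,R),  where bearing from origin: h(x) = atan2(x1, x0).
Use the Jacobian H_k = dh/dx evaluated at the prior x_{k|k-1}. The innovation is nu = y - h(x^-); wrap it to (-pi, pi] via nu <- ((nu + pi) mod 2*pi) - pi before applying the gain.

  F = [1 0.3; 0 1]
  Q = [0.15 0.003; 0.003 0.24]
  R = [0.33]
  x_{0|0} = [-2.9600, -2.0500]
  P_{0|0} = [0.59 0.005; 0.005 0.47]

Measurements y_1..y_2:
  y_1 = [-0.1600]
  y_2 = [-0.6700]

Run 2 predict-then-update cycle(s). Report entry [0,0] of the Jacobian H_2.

H_jac[0,0] = 0.1182

step 1: x^-=[-3.5750, -2.0500]  P^-=[0.7853 0.1490; 0.1490 0.7100]  H_jac=[0.1207 -0.2105]  S=[0.3653]  K=[0.1736; -0.3599]  nu=[2.4609]  x^+=[-3.1477, -2.9356]  P^+=[0.7743 0.1718; 0.1718 0.6627]
step 2: x^-=[-4.0284, -2.9356]  P^-=[1.0870 0.3736; 0.3736 0.9027]  H_jac=[0.1182 -0.1621]  S=[0.3546]  K=[0.1914; -0.2883]  nu=[1.8418]  x^+=[-3.6760, -3.4665]  P^+=[1.0740 0.3932; 0.3932 0.8732]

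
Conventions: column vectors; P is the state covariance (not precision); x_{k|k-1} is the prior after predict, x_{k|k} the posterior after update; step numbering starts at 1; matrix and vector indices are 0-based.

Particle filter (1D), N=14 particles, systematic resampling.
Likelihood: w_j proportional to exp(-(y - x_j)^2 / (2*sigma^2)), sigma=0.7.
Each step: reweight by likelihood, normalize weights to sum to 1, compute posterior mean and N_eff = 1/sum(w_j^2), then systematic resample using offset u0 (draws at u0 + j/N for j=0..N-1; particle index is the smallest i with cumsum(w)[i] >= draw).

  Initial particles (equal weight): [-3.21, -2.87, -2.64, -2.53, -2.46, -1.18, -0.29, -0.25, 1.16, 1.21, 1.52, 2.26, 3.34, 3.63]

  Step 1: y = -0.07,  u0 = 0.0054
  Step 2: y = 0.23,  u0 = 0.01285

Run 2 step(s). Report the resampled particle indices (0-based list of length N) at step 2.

step 1: w=[0.0000, 0.0001, 0.0004, 0.0008, 0.0011, 0.1057, 0.3536, 0.3595, 0.0794, 0.0698, 0.0282, 0.0015, 0.0000, 0.0000]  mean=-0.1007  Neff=3.6049  idx=[5, 5, 6, 6, 6, 6, 6, 7, 7, 7, 7, 7, 8, 9]
step 2: w=[0.0149, 0.0149, 0.0862, 0.0862, 0.0862, 0.0862, 0.0862, 0.0898, 0.0898, 0.0898, 0.0898, 0.0898, 0.0470, 0.0427]  mean=-0.1665  Neff=12.1913  idx=[0, 2, 3, 4, 5, 5, 6, 7, 8, 9, 9, 10, 11, 12]

resampled_idx = [0, 2, 3, 4, 5, 5, 6, 7, 8, 9, 9, 10, 11, 12]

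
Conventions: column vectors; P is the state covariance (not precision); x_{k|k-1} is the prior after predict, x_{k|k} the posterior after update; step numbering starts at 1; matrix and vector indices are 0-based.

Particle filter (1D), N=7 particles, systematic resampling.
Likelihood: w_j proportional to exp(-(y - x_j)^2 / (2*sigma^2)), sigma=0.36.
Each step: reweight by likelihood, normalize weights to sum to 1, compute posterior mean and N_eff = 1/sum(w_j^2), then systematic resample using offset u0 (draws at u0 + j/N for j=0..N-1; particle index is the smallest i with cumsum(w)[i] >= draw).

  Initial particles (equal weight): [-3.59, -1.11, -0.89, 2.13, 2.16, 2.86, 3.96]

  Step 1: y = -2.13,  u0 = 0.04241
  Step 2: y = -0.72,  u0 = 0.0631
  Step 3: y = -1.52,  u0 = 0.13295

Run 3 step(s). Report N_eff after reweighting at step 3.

step 1: w=[0.0128, 0.8608, 0.1264, 0.0000, 0.0000, 0.0000, 0.0000]  mean=-1.1139  Neff=1.3208  idx=[1, 1, 1, 1, 1, 1, 2]
step 2: w=[0.1314, 0.1314, 0.1314, 0.1314, 0.1314, 0.1314, 0.2114]  mean=-1.0635  Neff=6.7413  idx=[0, 1, 2, 3, 4, 5, 6]
step 3: w=[0.1559, 0.1559, 0.1559, 0.1559, 0.1559, 0.1559, 0.0645]  mean=-1.0958  Neff=6.6657  idx=[0, 1, 2, 3, 4, 5, 6]

N_eff = 6.6657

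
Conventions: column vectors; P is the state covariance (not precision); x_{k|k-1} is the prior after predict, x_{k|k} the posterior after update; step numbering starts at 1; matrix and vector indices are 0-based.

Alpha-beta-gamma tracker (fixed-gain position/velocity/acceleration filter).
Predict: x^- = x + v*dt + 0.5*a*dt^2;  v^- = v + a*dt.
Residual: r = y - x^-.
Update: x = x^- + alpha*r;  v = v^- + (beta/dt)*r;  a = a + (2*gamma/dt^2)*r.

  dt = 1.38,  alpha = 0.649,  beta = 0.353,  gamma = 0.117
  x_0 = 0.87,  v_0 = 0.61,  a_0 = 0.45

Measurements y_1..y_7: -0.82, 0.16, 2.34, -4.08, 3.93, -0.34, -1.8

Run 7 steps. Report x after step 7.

step 1: x_pred=2.1403  r=-2.9603  x^+=0.2191  v^+=0.4738  a^+=0.0863
step 2: x_pred=0.9550  r=-0.7950  x^+=0.4390  v^+=0.3894  a^+=-0.0114
step 3: x_pred=0.9656  r=1.3744  x^+=1.8576  v^+=0.7252  a^+=0.1575
step 4: x_pred=3.0084  r=-7.0884  x^+=-1.5920  v^+=-0.8706  a^+=-0.7135
step 5: x_pred=-3.4729  r=7.4029  x^+=1.3316  v^+=0.0383  a^+=0.1961
step 6: x_pred=1.5712  r=-1.9112  x^+=0.3308  v^+=-0.1799  a^+=-0.0387
step 7: x_pred=0.0457  r=-1.8457  x^+=-1.1522  v^+=-0.7055  a^+=-0.2655

x_post = -1.1522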